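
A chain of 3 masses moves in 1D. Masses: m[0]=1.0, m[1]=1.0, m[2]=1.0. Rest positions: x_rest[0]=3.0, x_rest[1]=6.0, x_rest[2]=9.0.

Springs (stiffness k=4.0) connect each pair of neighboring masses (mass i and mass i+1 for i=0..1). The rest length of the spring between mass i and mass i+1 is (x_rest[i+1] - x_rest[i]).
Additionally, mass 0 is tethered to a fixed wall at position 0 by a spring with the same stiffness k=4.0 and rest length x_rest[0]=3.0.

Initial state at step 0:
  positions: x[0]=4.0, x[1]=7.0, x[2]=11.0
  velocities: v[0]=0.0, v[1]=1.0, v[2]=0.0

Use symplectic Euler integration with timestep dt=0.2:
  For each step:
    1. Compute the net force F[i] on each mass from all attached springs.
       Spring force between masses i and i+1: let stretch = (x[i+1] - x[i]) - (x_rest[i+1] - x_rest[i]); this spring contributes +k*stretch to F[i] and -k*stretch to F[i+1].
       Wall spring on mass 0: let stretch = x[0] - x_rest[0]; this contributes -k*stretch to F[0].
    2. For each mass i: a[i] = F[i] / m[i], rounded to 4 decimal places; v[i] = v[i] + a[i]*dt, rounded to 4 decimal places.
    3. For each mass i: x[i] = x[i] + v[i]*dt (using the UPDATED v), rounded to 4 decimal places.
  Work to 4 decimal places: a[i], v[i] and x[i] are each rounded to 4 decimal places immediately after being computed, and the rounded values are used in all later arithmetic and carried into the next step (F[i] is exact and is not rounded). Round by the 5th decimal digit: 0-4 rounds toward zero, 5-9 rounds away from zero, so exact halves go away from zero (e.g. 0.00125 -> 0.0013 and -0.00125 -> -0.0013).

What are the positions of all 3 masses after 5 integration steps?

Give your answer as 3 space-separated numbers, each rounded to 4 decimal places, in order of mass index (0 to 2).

Step 0: x=[4.0000 7.0000 11.0000] v=[0.0000 1.0000 0.0000]
Step 1: x=[3.8400 7.3600 10.8400] v=[-0.8000 1.8000 -0.8000]
Step 2: x=[3.6288 7.7136 10.6032] v=[-1.0560 1.7680 -1.1840]
Step 3: x=[3.4906 7.8760 10.3841] v=[-0.6912 0.8118 -1.0957]
Step 4: x=[3.4955 7.7380 10.2437] v=[0.0246 -0.6900 -0.7022]
Step 5: x=[3.6199 7.3221 10.1823] v=[0.6222 -2.0794 -0.3068]

Answer: 3.6199 7.3221 10.1823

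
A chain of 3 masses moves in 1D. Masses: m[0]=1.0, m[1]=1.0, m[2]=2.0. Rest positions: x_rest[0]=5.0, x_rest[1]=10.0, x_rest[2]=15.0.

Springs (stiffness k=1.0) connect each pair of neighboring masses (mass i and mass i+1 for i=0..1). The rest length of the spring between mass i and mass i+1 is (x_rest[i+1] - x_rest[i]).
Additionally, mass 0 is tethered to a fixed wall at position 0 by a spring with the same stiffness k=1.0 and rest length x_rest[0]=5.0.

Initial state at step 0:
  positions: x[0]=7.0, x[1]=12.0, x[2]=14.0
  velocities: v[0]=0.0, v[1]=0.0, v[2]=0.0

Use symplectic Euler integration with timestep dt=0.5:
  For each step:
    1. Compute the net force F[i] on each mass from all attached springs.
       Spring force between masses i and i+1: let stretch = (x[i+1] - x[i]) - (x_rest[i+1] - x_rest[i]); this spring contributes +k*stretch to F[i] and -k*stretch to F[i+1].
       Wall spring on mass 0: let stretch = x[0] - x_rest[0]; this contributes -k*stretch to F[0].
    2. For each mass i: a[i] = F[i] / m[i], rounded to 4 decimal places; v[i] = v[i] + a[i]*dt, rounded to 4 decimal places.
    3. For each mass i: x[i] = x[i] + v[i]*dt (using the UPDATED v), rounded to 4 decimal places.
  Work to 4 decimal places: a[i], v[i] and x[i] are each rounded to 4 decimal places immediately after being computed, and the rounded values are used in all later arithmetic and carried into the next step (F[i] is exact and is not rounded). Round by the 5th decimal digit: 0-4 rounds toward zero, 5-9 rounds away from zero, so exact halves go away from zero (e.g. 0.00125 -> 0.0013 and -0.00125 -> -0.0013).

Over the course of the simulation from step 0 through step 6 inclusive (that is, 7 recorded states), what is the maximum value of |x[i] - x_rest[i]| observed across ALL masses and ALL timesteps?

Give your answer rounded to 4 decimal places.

Step 0: x=[7.0000 12.0000 14.0000] v=[0.0000 0.0000 0.0000]
Step 1: x=[6.5000 11.2500 14.3750] v=[-1.0000 -1.5000 0.7500]
Step 2: x=[5.5625 10.0938 14.9844] v=[-1.8750 -2.3125 1.2188]
Step 3: x=[4.3672 9.0274 15.6075] v=[-2.3906 -2.1329 1.2462]
Step 4: x=[3.2452 8.4409 16.0331] v=[-2.2441 -1.1730 0.8512]
Step 5: x=[2.6108 8.4536 16.1347] v=[-1.2689 0.0253 0.2032]
Step 6: x=[2.7844 8.9259 15.9012] v=[0.3471 0.9445 -0.4671]
Max displacement = 2.3892

Answer: 2.3892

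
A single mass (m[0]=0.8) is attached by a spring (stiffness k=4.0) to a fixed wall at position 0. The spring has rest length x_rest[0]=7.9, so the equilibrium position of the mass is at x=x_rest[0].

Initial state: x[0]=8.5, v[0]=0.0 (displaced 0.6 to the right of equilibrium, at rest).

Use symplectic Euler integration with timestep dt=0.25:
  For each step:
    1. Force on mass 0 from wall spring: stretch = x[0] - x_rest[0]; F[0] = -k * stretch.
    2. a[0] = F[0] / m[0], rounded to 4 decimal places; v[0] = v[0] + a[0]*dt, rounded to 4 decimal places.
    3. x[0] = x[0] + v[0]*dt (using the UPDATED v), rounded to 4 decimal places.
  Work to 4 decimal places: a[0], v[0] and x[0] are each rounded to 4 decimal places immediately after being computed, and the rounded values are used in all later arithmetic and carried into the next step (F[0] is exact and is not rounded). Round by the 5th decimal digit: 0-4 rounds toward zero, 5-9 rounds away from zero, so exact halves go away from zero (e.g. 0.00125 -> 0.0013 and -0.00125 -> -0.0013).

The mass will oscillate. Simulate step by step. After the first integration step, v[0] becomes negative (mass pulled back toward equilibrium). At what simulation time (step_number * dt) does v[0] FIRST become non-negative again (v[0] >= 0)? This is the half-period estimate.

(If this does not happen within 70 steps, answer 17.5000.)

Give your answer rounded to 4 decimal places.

Step 0: x=[8.5000] v=[0.0000]
Step 1: x=[8.3125] v=[-0.7500]
Step 2: x=[7.9961] v=[-1.2656]
Step 3: x=[7.6497] v=[-1.3857]
Step 4: x=[7.3815] v=[-1.0728]
Step 5: x=[7.2753] v=[-0.4247]
Step 6: x=[7.3644] v=[0.3562]
First v>=0 after going negative at step 6, time=1.5000

Answer: 1.5000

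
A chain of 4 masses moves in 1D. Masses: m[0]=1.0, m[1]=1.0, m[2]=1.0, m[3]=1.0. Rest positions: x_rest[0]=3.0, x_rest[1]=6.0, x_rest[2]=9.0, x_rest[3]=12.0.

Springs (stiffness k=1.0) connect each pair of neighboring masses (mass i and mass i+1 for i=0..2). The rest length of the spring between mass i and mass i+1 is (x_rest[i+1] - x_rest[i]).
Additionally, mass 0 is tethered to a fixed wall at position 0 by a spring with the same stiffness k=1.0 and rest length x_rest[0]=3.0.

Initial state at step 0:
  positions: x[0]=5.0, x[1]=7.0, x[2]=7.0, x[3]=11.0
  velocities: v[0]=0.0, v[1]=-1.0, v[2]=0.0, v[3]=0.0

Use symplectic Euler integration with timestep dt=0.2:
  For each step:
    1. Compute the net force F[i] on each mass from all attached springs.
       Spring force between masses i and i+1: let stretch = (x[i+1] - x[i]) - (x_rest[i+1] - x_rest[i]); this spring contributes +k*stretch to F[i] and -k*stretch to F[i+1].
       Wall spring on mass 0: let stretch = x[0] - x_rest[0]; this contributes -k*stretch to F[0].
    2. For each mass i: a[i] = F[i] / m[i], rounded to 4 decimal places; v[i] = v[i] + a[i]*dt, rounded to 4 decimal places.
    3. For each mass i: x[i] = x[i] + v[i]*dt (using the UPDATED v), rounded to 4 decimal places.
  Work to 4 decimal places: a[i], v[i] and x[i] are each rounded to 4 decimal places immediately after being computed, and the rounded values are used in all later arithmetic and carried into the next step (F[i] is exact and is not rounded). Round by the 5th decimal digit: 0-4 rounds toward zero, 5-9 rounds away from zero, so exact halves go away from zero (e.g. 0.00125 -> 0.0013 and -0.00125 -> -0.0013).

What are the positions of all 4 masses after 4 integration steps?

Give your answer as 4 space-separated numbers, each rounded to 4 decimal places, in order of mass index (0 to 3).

Answer: 3.8221 5.6613 8.2775 10.7111

Derivation:
Step 0: x=[5.0000 7.0000 7.0000 11.0000] v=[0.0000 -1.0000 0.0000 0.0000]
Step 1: x=[4.8800 6.7200 7.1600 10.9600] v=[-0.6000 -1.4000 0.8000 -0.2000]
Step 2: x=[4.6384 6.3840 7.4544 10.8880] v=[-1.2080 -1.6800 1.4720 -0.3600]
Step 3: x=[4.2811 6.0210 7.8433 10.7987] v=[-1.7866 -1.8150 1.9446 -0.4467]
Step 4: x=[3.8221 5.6613 8.2775 10.7111] v=[-2.2948 -1.7985 2.1712 -0.4378]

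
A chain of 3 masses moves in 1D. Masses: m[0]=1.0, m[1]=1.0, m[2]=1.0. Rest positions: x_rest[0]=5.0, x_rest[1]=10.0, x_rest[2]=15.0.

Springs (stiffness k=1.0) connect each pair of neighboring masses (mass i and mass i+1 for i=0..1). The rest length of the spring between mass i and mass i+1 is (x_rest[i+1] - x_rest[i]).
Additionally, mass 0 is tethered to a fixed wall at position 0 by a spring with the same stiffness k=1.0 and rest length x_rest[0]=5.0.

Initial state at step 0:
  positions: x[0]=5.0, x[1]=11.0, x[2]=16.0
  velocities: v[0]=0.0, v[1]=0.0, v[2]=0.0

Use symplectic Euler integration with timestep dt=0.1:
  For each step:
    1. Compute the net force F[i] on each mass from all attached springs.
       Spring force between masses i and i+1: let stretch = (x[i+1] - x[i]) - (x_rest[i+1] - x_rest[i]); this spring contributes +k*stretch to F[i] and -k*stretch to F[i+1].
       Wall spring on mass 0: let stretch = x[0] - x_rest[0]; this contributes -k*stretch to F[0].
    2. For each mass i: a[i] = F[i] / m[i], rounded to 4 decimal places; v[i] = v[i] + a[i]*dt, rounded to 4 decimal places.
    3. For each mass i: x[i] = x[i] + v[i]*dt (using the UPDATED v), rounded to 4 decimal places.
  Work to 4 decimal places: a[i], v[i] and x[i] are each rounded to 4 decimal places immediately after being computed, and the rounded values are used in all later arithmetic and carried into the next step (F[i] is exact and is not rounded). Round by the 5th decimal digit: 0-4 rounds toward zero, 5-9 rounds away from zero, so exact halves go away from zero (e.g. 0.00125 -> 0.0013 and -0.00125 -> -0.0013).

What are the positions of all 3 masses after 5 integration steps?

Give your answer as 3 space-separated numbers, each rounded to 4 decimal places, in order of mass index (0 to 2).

Answer: 5.1398 10.8602 15.9966

Derivation:
Step 0: x=[5.0000 11.0000 16.0000] v=[0.0000 0.0000 0.0000]
Step 1: x=[5.0100 10.9900 16.0000] v=[0.1000 -0.1000 0.0000]
Step 2: x=[5.0297 10.9703 15.9999] v=[0.1970 -0.1970 -0.0010]
Step 3: x=[5.0585 10.9415 15.9995] v=[0.2881 -0.2881 -0.0040]
Step 4: x=[5.0956 10.9044 15.9985] v=[0.3706 -0.3706 -0.0098]
Step 5: x=[5.1398 10.8602 15.9966] v=[0.4419 -0.4421 -0.0192]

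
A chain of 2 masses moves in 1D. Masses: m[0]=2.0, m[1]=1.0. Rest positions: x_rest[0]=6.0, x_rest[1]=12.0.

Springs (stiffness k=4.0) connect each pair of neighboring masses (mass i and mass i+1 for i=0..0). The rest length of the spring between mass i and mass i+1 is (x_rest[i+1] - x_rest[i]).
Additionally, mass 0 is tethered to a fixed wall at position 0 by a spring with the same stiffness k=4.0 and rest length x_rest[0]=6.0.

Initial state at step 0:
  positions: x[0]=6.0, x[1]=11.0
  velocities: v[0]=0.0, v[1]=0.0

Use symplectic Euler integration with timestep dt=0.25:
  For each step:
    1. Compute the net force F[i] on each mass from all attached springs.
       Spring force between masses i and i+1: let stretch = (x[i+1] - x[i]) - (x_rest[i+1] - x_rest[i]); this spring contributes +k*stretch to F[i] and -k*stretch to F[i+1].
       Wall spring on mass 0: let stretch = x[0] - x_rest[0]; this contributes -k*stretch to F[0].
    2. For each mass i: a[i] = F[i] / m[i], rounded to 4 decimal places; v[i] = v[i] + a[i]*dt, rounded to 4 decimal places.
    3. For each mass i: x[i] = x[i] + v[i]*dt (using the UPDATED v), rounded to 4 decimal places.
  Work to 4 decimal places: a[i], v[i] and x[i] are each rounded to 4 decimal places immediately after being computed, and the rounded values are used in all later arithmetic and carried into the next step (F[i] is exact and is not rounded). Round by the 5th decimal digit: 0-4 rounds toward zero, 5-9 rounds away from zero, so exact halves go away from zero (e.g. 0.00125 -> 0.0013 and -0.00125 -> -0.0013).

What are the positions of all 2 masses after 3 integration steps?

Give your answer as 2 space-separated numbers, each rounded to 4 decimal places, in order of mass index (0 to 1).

Step 0: x=[6.0000 11.0000] v=[0.0000 0.0000]
Step 1: x=[5.8750 11.2500] v=[-0.5000 1.0000]
Step 2: x=[5.6875 11.6563] v=[-0.7500 1.6250]
Step 3: x=[5.5352 12.0704] v=[-0.6094 1.6562]

Answer: 5.5352 12.0704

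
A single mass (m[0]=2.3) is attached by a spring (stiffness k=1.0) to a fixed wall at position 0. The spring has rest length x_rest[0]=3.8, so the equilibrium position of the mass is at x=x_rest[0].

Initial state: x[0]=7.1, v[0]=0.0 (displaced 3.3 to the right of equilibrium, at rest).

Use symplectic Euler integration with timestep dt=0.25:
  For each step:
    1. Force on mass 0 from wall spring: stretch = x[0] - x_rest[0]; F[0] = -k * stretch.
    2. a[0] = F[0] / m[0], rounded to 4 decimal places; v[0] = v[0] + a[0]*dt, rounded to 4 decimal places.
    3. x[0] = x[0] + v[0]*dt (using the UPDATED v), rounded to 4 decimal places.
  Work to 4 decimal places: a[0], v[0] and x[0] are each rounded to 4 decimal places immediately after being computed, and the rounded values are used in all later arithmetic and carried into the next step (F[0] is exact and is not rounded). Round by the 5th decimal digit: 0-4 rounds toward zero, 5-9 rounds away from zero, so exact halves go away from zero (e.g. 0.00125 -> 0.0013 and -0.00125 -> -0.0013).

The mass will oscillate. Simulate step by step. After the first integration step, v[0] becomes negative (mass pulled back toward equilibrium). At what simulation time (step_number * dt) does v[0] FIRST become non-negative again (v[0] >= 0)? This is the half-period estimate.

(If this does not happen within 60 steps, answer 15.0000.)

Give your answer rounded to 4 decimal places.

Step 0: x=[7.1000] v=[0.0000]
Step 1: x=[7.0103] v=[-0.3587]
Step 2: x=[6.8334] v=[-0.7077]
Step 3: x=[6.5741] v=[-1.0374]
Step 4: x=[6.2394] v=[-1.3389]
Step 5: x=[5.8384] v=[-1.6041]
Step 6: x=[5.3820] v=[-1.8257]
Step 7: x=[4.8826] v=[-1.9977]
Step 8: x=[4.3538] v=[-2.1154]
Step 9: x=[3.8099] v=[-2.1756]
Step 10: x=[3.2657] v=[-2.1767]
Step 11: x=[2.7361] v=[-2.1186]
Step 12: x=[2.2354] v=[-2.0030]
Step 13: x=[1.7772] v=[-1.8329]
Step 14: x=[1.3740] v=[-1.6130]
Step 15: x=[1.0367] v=[-1.3493]
Step 16: x=[0.7745] v=[-1.0490]
Step 17: x=[0.5945] v=[-0.7202]
Step 18: x=[0.5016] v=[-0.3718]
Step 19: x=[0.4983] v=[-0.0133]
Step 20: x=[0.5847] v=[0.3456]
First v>=0 after going negative at step 20, time=5.0000

Answer: 5.0000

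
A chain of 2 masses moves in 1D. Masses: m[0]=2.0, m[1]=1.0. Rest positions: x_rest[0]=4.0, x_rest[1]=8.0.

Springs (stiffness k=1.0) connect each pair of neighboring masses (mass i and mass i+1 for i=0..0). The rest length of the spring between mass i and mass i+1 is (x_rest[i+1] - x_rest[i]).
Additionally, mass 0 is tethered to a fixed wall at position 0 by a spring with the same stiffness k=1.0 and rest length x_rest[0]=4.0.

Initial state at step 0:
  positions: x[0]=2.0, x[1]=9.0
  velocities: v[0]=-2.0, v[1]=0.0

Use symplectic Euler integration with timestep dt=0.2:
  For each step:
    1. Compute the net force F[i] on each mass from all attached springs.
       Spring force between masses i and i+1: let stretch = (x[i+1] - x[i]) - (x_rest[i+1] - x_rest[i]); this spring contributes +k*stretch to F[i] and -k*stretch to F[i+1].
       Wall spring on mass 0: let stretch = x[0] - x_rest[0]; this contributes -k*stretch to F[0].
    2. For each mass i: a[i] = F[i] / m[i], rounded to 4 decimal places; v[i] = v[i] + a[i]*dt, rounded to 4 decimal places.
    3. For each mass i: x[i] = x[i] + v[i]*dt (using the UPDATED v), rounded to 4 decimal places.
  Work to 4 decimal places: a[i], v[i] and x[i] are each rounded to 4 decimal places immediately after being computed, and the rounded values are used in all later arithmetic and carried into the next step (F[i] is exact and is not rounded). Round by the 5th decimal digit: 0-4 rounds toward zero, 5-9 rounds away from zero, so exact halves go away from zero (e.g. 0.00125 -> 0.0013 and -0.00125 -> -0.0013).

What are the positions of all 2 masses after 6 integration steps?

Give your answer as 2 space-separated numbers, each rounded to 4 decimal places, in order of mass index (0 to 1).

Step 0: x=[2.0000 9.0000] v=[-2.0000 0.0000]
Step 1: x=[1.7000 8.8800] v=[-1.5000 -0.6000]
Step 2: x=[1.5096 8.6328] v=[-0.9520 -1.2360]
Step 3: x=[1.4315 8.2607] v=[-0.3906 -1.8606]
Step 4: x=[1.4613 7.7754] v=[0.1492 -2.4264]
Step 5: x=[1.5882 7.1976] v=[0.6345 -2.8892]
Step 6: x=[1.7955 6.5554] v=[1.0366 -3.2111]

Answer: 1.7955 6.5554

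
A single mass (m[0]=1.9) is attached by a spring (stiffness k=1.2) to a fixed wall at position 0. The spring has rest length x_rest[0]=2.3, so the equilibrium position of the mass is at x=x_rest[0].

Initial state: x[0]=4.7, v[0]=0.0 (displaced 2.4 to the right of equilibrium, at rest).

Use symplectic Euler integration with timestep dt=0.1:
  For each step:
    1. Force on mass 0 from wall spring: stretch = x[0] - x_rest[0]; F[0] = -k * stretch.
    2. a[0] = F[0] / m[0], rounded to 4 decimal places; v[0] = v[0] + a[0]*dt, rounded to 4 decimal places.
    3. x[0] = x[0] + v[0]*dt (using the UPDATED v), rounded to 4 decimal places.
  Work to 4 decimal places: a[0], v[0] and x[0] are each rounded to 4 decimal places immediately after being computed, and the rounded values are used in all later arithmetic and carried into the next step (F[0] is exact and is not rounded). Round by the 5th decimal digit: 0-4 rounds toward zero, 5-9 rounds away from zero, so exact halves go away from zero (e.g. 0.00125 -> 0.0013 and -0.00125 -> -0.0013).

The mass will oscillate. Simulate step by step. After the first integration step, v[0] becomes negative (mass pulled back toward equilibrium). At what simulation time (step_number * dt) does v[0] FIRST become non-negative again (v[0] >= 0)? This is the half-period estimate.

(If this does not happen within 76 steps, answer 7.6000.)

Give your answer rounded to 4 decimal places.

Step 0: x=[4.7000] v=[0.0000]
Step 1: x=[4.6848] v=[-0.1516]
Step 2: x=[4.6546] v=[-0.3022]
Step 3: x=[4.6095] v=[-0.4509]
Step 4: x=[4.5498] v=[-0.5968]
Step 5: x=[4.4759] v=[-0.7389]
Step 6: x=[4.3883] v=[-0.8763]
Step 7: x=[4.2875] v=[-1.0082]
Step 8: x=[4.1741] v=[-1.1337]
Step 9: x=[4.0489] v=[-1.2521]
Step 10: x=[3.9126] v=[-1.3626]
Step 11: x=[3.7662] v=[-1.4645]
Step 12: x=[3.6105] v=[-1.5571]
Step 13: x=[3.4465] v=[-1.6399]
Step 14: x=[3.2753] v=[-1.7123]
Step 15: x=[3.0979] v=[-1.7739]
Step 16: x=[2.9155] v=[-1.8243]
Step 17: x=[2.7292] v=[-1.8632]
Step 18: x=[2.5402] v=[-1.8903]
Step 19: x=[2.3497] v=[-1.9055]
Step 20: x=[2.1588] v=[-1.9086]
Step 21: x=[1.9688] v=[-1.8997]
Step 22: x=[1.7809] v=[-1.8788]
Step 23: x=[1.5963] v=[-1.8460]
Step 24: x=[1.4161] v=[-1.8016]
Step 25: x=[1.2415] v=[-1.7458]
Step 26: x=[1.0736] v=[-1.6790]
Step 27: x=[0.9135] v=[-1.6015]
Step 28: x=[0.7621] v=[-1.5139]
Step 29: x=[0.6204] v=[-1.4168]
Step 30: x=[0.4893] v=[-1.3107]
Step 31: x=[0.3697] v=[-1.1963]
Step 32: x=[0.2623] v=[-1.0744]
Step 33: x=[0.1677] v=[-0.9457]
Step 34: x=[0.0866] v=[-0.8110]
Step 35: x=[0.0195] v=[-0.6712]
Step 36: x=[-0.0332] v=[-0.5272]
Step 37: x=[-0.0712] v=[-0.3798]
Step 38: x=[-0.0942] v=[-0.2300]
Step 39: x=[-0.1021] v=[-0.0788]
Step 40: x=[-0.0948] v=[0.0729]
First v>=0 after going negative at step 40, time=4.0000

Answer: 4.0000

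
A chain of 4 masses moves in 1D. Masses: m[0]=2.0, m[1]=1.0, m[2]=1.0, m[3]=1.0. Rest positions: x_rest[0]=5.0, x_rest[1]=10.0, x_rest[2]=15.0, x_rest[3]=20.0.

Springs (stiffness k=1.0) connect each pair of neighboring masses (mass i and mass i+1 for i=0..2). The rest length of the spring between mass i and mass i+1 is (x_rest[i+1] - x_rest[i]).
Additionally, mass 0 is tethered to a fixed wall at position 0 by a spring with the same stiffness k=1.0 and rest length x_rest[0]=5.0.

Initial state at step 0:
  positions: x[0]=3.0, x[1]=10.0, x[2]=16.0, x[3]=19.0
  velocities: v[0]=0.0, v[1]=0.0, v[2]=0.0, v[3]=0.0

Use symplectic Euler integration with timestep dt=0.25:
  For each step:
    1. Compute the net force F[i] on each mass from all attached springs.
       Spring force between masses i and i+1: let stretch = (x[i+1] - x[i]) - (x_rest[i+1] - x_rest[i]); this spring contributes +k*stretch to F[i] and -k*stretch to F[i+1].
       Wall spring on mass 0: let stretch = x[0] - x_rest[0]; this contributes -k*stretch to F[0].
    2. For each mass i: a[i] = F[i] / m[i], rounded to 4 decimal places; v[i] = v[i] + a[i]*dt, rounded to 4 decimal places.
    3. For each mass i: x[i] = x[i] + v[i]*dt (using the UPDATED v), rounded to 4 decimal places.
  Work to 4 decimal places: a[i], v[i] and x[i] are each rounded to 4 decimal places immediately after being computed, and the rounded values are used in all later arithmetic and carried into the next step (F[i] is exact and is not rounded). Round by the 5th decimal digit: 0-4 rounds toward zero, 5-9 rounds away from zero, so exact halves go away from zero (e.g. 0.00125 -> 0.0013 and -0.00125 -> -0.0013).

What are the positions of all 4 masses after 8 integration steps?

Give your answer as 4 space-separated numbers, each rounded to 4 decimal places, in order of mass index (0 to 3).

Answer: 5.7725 8.7238 13.3046 20.5462

Derivation:
Step 0: x=[3.0000 10.0000 16.0000 19.0000] v=[0.0000 0.0000 0.0000 0.0000]
Step 1: x=[3.1250 9.9375 15.8125 19.1250] v=[0.5000 -0.2500 -0.7500 0.5000]
Step 2: x=[3.3653 9.8164 15.4649 19.3555] v=[0.9610 -0.4844 -1.3906 0.9219]
Step 3: x=[3.7020 9.6451 15.0074 19.6553] v=[1.3467 -0.6851 -1.8301 1.1993]
Step 4: x=[4.1087 9.4375 14.5052 19.9771] v=[1.6269 -0.8303 -2.0087 1.2873]
Step 5: x=[4.5536 9.2136 14.0283 20.2694] v=[1.7794 -0.8956 -1.9077 1.1693]
Step 6: x=[5.0018 8.9994 13.6405 20.4842] v=[1.7927 -0.8569 -1.5511 0.8590]
Step 7: x=[5.4186 8.8254 13.3904 20.5837] v=[1.6672 -0.6960 -1.0005 0.3981]
Step 8: x=[5.7725 8.7238 13.3046 20.5462] v=[1.4157 -0.4065 -0.3434 -0.1502]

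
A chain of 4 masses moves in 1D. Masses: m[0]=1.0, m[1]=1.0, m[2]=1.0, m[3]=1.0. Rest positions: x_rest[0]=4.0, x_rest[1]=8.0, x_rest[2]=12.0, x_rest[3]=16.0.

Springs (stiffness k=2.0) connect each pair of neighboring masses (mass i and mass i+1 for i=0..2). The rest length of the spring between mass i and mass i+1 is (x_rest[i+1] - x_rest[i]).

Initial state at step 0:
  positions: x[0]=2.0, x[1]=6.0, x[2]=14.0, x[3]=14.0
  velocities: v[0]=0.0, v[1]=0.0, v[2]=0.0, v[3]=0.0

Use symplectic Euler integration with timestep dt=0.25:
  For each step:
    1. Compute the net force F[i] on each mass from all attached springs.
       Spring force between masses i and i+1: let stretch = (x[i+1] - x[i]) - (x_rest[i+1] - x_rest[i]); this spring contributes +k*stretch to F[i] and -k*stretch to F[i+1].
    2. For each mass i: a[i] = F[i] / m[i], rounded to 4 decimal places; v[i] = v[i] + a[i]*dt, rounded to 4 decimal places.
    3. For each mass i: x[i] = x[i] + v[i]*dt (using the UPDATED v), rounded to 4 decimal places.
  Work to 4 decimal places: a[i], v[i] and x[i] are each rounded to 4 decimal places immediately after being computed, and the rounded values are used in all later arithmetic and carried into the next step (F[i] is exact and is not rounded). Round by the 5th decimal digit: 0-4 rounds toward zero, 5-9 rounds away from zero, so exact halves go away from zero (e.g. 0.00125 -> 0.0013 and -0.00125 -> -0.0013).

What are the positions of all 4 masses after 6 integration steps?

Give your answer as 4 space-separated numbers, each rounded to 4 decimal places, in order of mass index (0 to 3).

Step 0: x=[2.0000 6.0000 14.0000 14.0000] v=[0.0000 0.0000 0.0000 0.0000]
Step 1: x=[2.0000 6.5000 13.0000 14.5000] v=[0.0000 2.0000 -4.0000 2.0000]
Step 2: x=[2.0625 7.2500 11.3750 15.3125] v=[0.2500 3.0000 -6.5000 3.2500]
Step 3: x=[2.2735 7.8672 9.7266 16.1328] v=[0.8438 2.4688 -6.5938 3.2813]
Step 4: x=[2.6837 8.0176 8.6465 16.6524] v=[1.6407 0.6017 -4.3204 2.0782]
Step 5: x=[3.2606 7.5799 8.4885 16.6712] v=[2.3077 -1.7508 -0.6319 0.0753]
Step 6: x=[3.8775 6.7159 9.2398 16.1672] v=[2.4674 -3.4562 3.0052 -2.0161]

Answer: 3.8775 6.7159 9.2398 16.1672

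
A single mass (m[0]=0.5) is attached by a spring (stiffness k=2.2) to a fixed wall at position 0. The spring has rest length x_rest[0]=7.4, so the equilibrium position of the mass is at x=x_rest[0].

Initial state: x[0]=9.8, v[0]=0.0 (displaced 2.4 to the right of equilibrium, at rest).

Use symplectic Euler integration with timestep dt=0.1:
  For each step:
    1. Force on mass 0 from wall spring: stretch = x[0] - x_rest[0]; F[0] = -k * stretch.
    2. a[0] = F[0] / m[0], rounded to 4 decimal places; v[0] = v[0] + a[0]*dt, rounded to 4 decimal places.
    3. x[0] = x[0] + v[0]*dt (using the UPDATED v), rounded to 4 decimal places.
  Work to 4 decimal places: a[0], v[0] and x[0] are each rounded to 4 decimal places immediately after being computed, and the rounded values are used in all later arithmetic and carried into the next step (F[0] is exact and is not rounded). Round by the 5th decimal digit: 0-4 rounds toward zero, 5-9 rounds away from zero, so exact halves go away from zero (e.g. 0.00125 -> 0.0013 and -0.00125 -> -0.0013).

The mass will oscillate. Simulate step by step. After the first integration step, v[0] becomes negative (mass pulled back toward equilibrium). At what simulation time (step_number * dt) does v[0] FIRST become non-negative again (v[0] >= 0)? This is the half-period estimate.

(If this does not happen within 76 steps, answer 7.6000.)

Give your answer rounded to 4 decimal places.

Answer: 1.5000

Derivation:
Step 0: x=[9.8000] v=[0.0000]
Step 1: x=[9.6944] v=[-1.0560]
Step 2: x=[9.4879] v=[-2.0655]
Step 3: x=[9.1895] v=[-2.9842]
Step 4: x=[8.8123] v=[-3.7716]
Step 5: x=[8.3730] v=[-4.3930]
Step 6: x=[7.8909] v=[-4.8211]
Step 7: x=[7.3872] v=[-5.0371]
Step 8: x=[6.8841] v=[-5.0315]
Step 9: x=[6.4037] v=[-4.8045]
Step 10: x=[5.9671] v=[-4.3661]
Step 11: x=[5.5935] v=[-3.7356]
Step 12: x=[5.2994] v=[-2.9407]
Step 13: x=[5.0978] v=[-2.0164]
Step 14: x=[4.9975] v=[-1.0034]
Step 15: x=[5.0029] v=[0.0537]
First v>=0 after going negative at step 15, time=1.5000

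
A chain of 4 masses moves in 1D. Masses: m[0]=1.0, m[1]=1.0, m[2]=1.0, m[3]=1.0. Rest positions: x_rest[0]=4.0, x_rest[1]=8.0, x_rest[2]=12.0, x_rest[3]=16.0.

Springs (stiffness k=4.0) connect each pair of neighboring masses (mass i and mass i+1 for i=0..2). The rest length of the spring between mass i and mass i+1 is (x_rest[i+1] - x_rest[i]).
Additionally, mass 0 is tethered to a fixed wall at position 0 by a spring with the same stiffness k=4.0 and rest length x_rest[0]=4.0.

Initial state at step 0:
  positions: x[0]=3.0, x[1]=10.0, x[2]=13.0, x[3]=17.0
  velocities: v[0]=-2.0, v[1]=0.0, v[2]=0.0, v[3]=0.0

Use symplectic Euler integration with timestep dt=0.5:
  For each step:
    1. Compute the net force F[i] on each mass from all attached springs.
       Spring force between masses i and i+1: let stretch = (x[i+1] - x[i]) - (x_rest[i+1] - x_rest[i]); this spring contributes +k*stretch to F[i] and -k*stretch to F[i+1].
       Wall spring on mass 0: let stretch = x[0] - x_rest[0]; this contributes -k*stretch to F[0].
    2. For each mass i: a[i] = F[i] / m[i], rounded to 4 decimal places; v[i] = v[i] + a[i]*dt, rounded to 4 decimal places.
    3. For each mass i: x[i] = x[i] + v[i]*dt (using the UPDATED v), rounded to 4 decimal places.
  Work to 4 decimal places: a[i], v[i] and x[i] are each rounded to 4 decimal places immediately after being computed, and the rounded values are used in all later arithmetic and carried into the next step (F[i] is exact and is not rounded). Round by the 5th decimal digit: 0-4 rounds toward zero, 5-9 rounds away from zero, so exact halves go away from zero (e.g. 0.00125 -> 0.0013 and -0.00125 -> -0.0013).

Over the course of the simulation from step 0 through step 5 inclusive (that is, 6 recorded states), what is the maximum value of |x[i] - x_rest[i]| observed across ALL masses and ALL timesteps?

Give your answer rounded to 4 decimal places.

Step 0: x=[3.0000 10.0000 13.0000 17.0000] v=[-2.0000 0.0000 0.0000 0.0000]
Step 1: x=[6.0000 6.0000 14.0000 17.0000] v=[6.0000 -8.0000 2.0000 0.0000]
Step 2: x=[3.0000 10.0000 10.0000 18.0000] v=[-6.0000 8.0000 -8.0000 2.0000]
Step 3: x=[4.0000 7.0000 14.0000 15.0000] v=[2.0000 -6.0000 8.0000 -6.0000]
Step 4: x=[4.0000 8.0000 12.0000 15.0000] v=[0.0000 2.0000 -4.0000 0.0000]
Step 5: x=[4.0000 9.0000 9.0000 16.0000] v=[0.0000 2.0000 -6.0000 2.0000]
Max displacement = 3.0000

Answer: 3.0000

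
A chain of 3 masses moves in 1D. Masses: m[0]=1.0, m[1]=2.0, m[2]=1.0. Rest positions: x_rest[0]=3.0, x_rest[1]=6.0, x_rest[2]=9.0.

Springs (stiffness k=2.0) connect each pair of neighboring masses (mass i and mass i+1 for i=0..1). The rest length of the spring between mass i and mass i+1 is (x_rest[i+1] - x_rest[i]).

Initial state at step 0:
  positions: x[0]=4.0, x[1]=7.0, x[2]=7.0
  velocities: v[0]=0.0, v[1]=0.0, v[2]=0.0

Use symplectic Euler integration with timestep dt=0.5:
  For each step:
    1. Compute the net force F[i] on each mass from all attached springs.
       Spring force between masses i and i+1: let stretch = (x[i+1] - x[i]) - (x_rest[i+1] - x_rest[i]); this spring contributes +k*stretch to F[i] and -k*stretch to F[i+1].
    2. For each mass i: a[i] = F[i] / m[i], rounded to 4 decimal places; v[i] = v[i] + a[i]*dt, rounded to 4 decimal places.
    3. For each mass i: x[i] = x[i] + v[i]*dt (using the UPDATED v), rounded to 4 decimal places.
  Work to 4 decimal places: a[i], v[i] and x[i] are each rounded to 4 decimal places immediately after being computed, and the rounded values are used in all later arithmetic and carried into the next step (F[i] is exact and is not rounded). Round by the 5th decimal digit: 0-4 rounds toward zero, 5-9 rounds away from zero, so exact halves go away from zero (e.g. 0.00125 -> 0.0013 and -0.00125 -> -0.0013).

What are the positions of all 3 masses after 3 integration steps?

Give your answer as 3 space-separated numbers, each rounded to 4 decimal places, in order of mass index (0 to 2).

Step 0: x=[4.0000 7.0000 7.0000] v=[0.0000 0.0000 0.0000]
Step 1: x=[4.0000 6.2500 8.5000] v=[0.0000 -1.5000 3.0000]
Step 2: x=[3.6250 5.5000 10.3750] v=[-0.7500 -1.5000 3.7500]
Step 3: x=[2.6875 5.5000 11.3125] v=[-1.8750 0.0000 1.8750]

Answer: 2.6875 5.5000 11.3125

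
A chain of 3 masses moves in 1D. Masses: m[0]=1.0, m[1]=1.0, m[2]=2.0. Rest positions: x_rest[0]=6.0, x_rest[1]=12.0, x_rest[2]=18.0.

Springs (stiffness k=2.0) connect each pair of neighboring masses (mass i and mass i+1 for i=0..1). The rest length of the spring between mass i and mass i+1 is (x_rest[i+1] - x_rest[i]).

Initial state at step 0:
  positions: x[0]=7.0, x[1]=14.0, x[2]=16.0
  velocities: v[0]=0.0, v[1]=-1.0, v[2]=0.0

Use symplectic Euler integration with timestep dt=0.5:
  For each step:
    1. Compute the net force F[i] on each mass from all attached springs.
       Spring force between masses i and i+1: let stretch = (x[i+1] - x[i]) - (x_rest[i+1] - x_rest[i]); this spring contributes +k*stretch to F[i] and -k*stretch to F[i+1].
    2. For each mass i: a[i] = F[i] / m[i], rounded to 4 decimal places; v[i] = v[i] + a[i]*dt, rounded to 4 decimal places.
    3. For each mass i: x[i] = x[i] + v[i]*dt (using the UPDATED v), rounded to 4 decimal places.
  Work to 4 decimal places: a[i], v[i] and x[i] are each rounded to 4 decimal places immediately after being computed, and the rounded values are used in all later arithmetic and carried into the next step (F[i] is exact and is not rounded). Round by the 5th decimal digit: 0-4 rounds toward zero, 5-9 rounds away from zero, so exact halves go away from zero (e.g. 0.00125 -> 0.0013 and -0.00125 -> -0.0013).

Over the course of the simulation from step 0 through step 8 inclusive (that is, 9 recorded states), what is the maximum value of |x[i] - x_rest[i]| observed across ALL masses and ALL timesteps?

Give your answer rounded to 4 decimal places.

Answer: 4.0625

Derivation:
Step 0: x=[7.0000 14.0000 16.0000] v=[0.0000 -1.0000 0.0000]
Step 1: x=[7.5000 11.0000 17.0000] v=[1.0000 -6.0000 2.0000]
Step 2: x=[6.7500 9.2500 18.0000] v=[-1.5000 -3.5000 2.0000]
Step 3: x=[4.2500 10.6250 18.3125] v=[-5.0000 2.7500 0.6250]
Step 4: x=[1.9375 12.6563 18.2031] v=[-4.6250 4.0625 -0.2188]
Step 5: x=[1.9844 12.1016 18.2070] v=[0.0938 -1.1095 0.0078]
Step 6: x=[4.0899 9.5410 18.1846] v=[4.2110 -5.1213 -0.0449]
Step 7: x=[5.9210 8.5766 17.5013] v=[3.6621 -1.9288 -1.3667]
Step 8: x=[6.0799 10.7468 16.0868] v=[0.3177 4.3403 -2.8291]
Max displacement = 4.0625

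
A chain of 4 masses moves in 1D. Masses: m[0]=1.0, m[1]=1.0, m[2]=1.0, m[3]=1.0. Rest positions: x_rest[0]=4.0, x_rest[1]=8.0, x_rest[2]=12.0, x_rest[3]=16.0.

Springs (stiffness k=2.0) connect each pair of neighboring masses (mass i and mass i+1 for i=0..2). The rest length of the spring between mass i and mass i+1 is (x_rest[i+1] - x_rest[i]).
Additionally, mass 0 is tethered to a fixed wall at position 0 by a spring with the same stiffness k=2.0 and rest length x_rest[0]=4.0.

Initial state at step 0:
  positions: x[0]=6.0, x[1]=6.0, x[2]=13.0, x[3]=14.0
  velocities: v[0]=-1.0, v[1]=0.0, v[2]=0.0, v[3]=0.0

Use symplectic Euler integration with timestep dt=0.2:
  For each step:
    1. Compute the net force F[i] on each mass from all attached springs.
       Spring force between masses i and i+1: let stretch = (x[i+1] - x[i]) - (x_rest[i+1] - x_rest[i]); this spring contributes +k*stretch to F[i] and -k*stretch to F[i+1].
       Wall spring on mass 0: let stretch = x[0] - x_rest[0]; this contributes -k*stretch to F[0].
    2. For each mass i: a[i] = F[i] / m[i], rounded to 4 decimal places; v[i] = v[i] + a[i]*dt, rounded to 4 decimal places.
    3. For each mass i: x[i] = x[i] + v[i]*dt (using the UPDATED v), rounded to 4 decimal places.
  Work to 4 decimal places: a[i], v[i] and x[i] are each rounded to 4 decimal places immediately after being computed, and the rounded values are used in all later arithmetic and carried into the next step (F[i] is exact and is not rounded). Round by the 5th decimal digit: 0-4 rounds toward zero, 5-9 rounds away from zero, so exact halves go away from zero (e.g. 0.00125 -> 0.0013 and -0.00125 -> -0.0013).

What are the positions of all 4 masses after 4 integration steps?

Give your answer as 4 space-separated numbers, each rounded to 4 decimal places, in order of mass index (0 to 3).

Step 0: x=[6.0000 6.0000 13.0000 14.0000] v=[-1.0000 0.0000 0.0000 0.0000]
Step 1: x=[5.3200 6.5600 12.5200 14.2400] v=[-3.4000 2.8000 -2.4000 1.2000]
Step 2: x=[4.3136 7.4976 11.7008 14.6624] v=[-5.0320 4.6880 -4.0960 2.1120]
Step 3: x=[3.2168 8.5167 10.7823 15.1679] v=[-5.4838 5.0957 -4.5926 2.5274]
Step 4: x=[2.2867 9.2931 10.0334 15.6425] v=[-4.6506 3.8820 -3.7446 2.3732]

Answer: 2.2867 9.2931 10.0334 15.6425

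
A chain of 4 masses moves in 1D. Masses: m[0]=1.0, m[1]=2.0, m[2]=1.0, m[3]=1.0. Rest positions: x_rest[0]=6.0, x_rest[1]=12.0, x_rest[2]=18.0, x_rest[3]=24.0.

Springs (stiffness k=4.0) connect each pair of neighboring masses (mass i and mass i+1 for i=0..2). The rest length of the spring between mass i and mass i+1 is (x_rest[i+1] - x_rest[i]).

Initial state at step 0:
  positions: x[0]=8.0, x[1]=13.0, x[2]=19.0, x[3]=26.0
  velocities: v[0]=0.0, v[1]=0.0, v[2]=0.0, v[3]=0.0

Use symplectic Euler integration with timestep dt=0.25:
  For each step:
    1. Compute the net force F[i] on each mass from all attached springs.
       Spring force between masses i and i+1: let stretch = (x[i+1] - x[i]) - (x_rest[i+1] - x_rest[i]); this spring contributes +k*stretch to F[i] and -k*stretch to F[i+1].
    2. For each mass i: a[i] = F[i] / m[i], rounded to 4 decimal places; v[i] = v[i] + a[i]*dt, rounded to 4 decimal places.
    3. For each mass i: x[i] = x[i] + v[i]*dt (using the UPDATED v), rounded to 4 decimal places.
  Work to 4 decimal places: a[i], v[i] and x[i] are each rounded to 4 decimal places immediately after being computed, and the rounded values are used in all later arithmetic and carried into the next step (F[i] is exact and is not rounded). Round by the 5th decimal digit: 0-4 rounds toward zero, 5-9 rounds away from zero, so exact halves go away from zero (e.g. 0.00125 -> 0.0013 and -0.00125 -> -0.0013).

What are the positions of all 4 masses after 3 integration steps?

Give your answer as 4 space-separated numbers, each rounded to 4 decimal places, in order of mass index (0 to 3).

Step 0: x=[8.0000 13.0000 19.0000 26.0000] v=[0.0000 0.0000 0.0000 0.0000]
Step 1: x=[7.7500 13.1250 19.2500 25.7500] v=[-1.0000 0.5000 1.0000 -1.0000]
Step 2: x=[7.3438 13.3438 19.5938 25.3750] v=[-1.6250 0.8750 1.3750 -1.5000]
Step 3: x=[6.9376 13.5938 19.8204 25.0547] v=[-1.6250 1.0000 0.9062 -1.2812]

Answer: 6.9376 13.5938 19.8204 25.0547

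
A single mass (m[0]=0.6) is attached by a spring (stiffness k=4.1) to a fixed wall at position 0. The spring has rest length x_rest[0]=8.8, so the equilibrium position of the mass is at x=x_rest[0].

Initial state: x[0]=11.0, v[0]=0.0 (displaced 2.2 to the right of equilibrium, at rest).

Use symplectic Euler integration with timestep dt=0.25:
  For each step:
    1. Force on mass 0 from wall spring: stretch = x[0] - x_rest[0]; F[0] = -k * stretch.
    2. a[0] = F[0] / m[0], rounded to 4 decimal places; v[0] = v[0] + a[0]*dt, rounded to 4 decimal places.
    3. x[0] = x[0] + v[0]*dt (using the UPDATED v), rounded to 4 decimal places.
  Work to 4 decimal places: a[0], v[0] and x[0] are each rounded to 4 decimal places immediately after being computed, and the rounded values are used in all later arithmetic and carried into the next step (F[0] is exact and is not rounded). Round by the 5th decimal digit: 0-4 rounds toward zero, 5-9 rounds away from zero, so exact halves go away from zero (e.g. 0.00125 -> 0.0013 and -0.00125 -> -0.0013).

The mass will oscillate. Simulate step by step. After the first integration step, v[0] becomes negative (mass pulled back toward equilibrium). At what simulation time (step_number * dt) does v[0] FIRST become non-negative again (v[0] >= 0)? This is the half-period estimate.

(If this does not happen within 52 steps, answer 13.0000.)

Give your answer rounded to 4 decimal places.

Step 0: x=[11.0000] v=[0.0000]
Step 1: x=[10.0604] v=[-3.7583]
Step 2: x=[8.5825] v=[-5.9115]
Step 3: x=[7.1975] v=[-5.5399]
Step 4: x=[6.4969] v=[-2.8023]
Step 5: x=[6.7800] v=[1.1322]
First v>=0 after going negative at step 5, time=1.2500

Answer: 1.2500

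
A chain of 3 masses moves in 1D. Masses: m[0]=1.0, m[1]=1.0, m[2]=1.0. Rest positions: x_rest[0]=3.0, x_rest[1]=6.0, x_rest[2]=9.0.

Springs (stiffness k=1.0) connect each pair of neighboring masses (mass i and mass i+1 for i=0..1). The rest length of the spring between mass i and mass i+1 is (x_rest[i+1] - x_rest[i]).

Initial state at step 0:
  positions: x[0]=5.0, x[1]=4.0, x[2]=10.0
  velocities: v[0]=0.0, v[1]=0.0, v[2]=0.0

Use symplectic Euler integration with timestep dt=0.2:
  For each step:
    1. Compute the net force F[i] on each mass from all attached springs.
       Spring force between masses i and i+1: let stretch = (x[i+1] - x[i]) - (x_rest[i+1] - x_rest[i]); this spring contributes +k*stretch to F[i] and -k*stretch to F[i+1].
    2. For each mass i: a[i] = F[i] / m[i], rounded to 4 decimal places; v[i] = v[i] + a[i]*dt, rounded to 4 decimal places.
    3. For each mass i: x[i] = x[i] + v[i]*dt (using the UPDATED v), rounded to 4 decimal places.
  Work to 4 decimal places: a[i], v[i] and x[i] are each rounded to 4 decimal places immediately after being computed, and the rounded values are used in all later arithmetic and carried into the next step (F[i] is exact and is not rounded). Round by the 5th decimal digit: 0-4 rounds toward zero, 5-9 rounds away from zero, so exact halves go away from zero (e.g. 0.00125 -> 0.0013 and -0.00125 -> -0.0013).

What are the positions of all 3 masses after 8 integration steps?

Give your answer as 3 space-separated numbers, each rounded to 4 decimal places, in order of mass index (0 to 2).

Answer: 2.1023 8.6634 8.2346

Derivation:
Step 0: x=[5.0000 4.0000 10.0000] v=[0.0000 0.0000 0.0000]
Step 1: x=[4.8400 4.2800 9.8800] v=[-0.8000 1.4000 -0.6000]
Step 2: x=[4.5376 4.8064 9.6560] v=[-1.5120 2.6320 -1.1200]
Step 3: x=[4.1260 5.5160 9.3580] v=[-2.0582 3.5482 -1.4899]
Step 4: x=[3.6500 6.3237 9.0263] v=[-2.3802 4.0386 -1.6583]
Step 5: x=[3.1609 7.1326 8.7065] v=[-2.4455 4.0444 -1.5988]
Step 6: x=[2.7107 7.8456 8.4438] v=[-2.2512 3.5648 -1.3136]
Step 7: x=[2.3459 8.3771 8.2772] v=[-1.8242 2.6575 -0.8332]
Step 8: x=[2.1023 8.6634 8.2346] v=[-1.2180 1.4313 -0.2132]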